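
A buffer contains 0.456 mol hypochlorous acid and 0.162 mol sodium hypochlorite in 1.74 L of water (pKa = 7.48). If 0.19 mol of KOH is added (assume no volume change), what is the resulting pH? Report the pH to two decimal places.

OH- converts HOCl to OCl-: HOCl → 0.266 mol, OCl- → 0.352 mol.
Henderson–Hasselbalch with mole ratio 0.352/0.266: pH = 7.48 + (+0.122)

pH = 7.60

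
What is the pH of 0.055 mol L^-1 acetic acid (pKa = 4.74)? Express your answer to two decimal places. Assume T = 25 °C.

pH = 3.00

CH3COOH ⇌ CH3COO- + H+
Ka = 10^(−4.74) = 1.82 × 10^-5
From the ICE table, Ka = [H+]²/(0.055 − [H+]) = 1.82 × 10^-5.
Neglecting [H+] in the denominator: [H+] = √(1.82 × 10^-5 × 0.055) = 1.00 × 10^-3 M
([H+]/C₀ = 1.8% < 5%, so the approximation holds.)
pH = −log(1.00 × 10^-3) = 3.00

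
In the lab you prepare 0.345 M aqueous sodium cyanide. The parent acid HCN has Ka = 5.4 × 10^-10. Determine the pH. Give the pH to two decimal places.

CN- is the conjugate base of the weak acid HCN.
Kb = Kw/Ka = 1.0×10^-14 / 5.4 × 10^-10 = 1.85 × 10^-5
From the ICE table, Kb = x²/(0.345 − x) = 1.85 × 10^-5.
Since Kb ≪ C₀, x ≈ √(Kb·C₀) = 2.53 × 10^-3 M.
(x/C₀ = 0.73% < 5%, so the approximation holds.)
pOH = 2.60, so pH = 14.00 − pOH = 11.40

pH = 11.40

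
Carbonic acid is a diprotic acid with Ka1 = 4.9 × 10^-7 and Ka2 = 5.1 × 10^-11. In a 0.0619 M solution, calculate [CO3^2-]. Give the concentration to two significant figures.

5.1 × 10^-11 M

First ionization gives [H+] ≈ [HCO3-] = 1.74 × 10^-4 M.
Second step: Ka2 = [H+][CO3^2-]/[HCO3-] ≈ [CO3^2-] (since [H+] ≈ [HCO3-]).
So [CO3^2-] ≈ Ka2.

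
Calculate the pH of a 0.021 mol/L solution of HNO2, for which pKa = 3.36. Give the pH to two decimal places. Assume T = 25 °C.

pH = 2.55

HNO2 ⇌ NO2- + H+
Ka = 10^(−3.36) = 4.37 × 10^-4
Ka = [H+]²/(0.021 − [H+]) = 4.37 × 10^-4
[H+] is not negligible relative to C₀; solve [H+]² + 0.000437·[H+] − 9.18e-06 = 0.
[H+] = (−Ka + √(Ka² + 4·Ka·C₀))/2 = 2.82 × 10^-3 M
pH = −log(2.82 × 10^-3) = 2.55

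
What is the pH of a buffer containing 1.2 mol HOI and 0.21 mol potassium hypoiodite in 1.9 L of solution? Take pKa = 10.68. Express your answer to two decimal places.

Using pH = pKa + log([base]/[acid]) with [base]/[acid] = 0.21/1.2:
pH = 10.68 + (-0.757) = 9.92

pH = 9.92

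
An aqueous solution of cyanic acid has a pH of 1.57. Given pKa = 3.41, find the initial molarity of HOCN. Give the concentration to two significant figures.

[H+] = 10^(-1.57) = 2.69 × 10^-2 M = x
Ka = 10^(−3.41) = 3.89 × 10^-4
Ka = x²/(C₀ − x) ⇒ C₀ = x + x²/Ka
C₀ = 2.69 × 10^-2 + (2.69 × 10^-2)²/(3.89 × 10^-4) = 1.89 M

C₀ = 1.9 M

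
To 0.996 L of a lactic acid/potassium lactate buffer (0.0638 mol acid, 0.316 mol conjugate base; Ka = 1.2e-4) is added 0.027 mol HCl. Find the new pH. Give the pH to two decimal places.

After neutralization: n(CH3CH(OH)COOH) = 0.0908 mol, n(CH3CH(OH)COO-) = 0.289 mol.
pKa = −log(1.2 × 10^-4) = 3.921
pH = pKa + log(n_CH3CH(OH)COO-/n_CH3CH(OH)COOH) = 3.921 + log(0.289/0.0908) = 3.921 + (+0.503)

pH = 4.42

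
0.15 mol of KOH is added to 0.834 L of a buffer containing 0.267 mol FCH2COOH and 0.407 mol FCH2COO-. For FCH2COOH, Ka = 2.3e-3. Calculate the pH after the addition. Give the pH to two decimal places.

OH- converts FCH2COOH to FCH2COO-: FCH2COOH → 0.117 mol, FCH2COO- → 0.557 mol.
pKa = −log(2.3 × 10^-3) = 2.638
Henderson–Hasselbalch with mole ratio 0.557/0.117: pH = 2.638 + (+0.678)

pH = 3.32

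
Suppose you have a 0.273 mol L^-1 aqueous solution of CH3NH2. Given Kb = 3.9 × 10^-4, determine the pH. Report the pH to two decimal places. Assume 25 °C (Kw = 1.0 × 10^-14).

CH3NH2 + H2O ⇌ CH3NH3+ + OH-
From the ICE table, Kb = [OH-]²/(0.273 − [OH-]) = 3.9 × 10^-4.
Neglecting [OH-] in the denominator: [OH-] = √(3.9 × 10^-4 × 0.273) = 1.03 × 10^-2 M
pOH = 1.99, so pH = 14.00 − pOH = 12.01

pH = 12.01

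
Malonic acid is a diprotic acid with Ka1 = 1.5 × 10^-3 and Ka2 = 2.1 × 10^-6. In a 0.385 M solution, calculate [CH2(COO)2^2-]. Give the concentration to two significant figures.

First ionization gives [H+] ≈ [CH2(COOH)COO-] = 2.33 × 10^-2 M.
Second step: Ka2 = [H+][CH2(COO)2^2-]/[CH2(COOH)COO-] ≈ [CH2(COO)2^2-] (since [H+] ≈ [CH2(COOH)COO-]).
So [CH2(COO)2^2-] ≈ Ka2.

2.1 × 10^-6 M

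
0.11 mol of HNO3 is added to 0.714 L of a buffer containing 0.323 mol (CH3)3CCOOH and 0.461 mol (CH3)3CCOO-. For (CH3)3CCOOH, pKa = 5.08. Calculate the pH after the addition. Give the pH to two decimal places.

pH = 4.99

After neutralization: n((CH3)3CCOOH) = 0.433 mol, n((CH3)3CCOO-) = 0.351 mol.
Henderson–Hasselbalch with mole ratio 0.351/0.433: pH = 5.08 + (-0.091)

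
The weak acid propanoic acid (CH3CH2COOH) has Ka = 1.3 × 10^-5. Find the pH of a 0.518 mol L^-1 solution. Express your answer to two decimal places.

pH = 2.59

CH3CH2COOH ⇌ CH3CH2COO- + H+
From the ICE table, Ka = x²/(0.518 − x) = 1.3 × 10^-5.
Neglecting x in the denominator: x = √(1.3 × 10^-5 × 0.518) = 2.59 × 10^-3 M
Check: 0.5% ionized — well under 5%, approximation valid.
pH = −log(2.59 × 10^-3) = 2.59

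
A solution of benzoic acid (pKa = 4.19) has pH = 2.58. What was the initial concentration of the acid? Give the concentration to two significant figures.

C₀ = 1.1 × 10^-1 M

[H+] = 10^(-2.58) = 2.63 × 10^-3 M = x
Ka = 10^(−4.19) = 6.46 × 10^-5
Ka = x²/(C₀ − x) ⇒ C₀ = x + x²/Ka
C₀ = 2.63 × 10^-3 + (2.63 × 10^-3)²/(6.46 × 10^-5) = 1.10 × 10^-1 M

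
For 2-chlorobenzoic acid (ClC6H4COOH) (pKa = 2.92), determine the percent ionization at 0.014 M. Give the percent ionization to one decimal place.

ClC6H4COOH ⇌ ClC6H4COO- + H+; let x = [H+] at equilibrium.
Ka = 10^(−2.92) = 1.20 × 10^-3
Solve x² + 0.0012x − 1.68e-05 = 0 → x = 3.54 × 10^-3 M
% ionization = x/C₀ × 100% = 3.54 × 10^-3/0.014 × 100% = 25.3%

25.3%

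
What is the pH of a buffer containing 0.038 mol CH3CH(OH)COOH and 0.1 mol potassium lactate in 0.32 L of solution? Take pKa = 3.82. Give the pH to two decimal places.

pH = 4.24

Henderson–Hasselbalch: pH = pKa + log([CH3CH(OH)COO-]/[CH3CH(OH)COOH]) = 3.82 + log(0.1/0.038)
pH = 3.82 + (+0.420) = 4.24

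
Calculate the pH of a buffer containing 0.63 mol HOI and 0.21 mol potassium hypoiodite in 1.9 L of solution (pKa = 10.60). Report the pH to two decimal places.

Henderson–Hasselbalch: pH = pKa + log([OI-]/[HOI]) = 10.60 + log(0.21/0.63)
pH = 10.60 + (-0.477) = 10.12

pH = 10.12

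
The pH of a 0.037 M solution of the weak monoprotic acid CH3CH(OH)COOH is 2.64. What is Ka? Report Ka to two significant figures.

[H+] = 10^(-2.64) = 2.29 × 10^-3 M
At equilibrium [HA] = 0.037 − 2.29 × 10^-3 = 3.47 × 10^-2 M
Ka = [H+][A-]/[HA] = (2.29 × 10^-3)² / 3.47 × 10^-2 = 1.5 × 10^-4

Ka = 1.5 × 10^-4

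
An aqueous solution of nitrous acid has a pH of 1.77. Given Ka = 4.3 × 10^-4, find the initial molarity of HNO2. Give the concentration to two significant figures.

[H+] = 10^(-1.77) = 1.70 × 10^-2 M = x
Ka = x²/(C₀ − x) ⇒ C₀ = x + x²/Ka
C₀ = 1.70 × 10^-2 + (1.70 × 10^-2)²/(4.3 × 10^-4) = 6.89 × 10^-1 M

C₀ = 6.9 × 10^-1 M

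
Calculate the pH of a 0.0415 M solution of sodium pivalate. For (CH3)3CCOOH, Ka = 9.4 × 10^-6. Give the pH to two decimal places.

pH = 8.82

(CH3)3CCOO- is the conjugate base of the weak acid (CH3)3CCOOH.
Kb = Kw/Ka = 1.0×10^-14 / 9.4 × 10^-6 = 1.06 × 10^-9
Kb = [OH-]²/(0.0415 − [OH-]) = 1.06 × 10^-9
Assume [OH-] ≪ 0.0415: [OH-] ≈ √(1.06 × 10^-9 × 0.0415) = 6.63 × 10^-6 M
Check: 0.016% ionized — well under 5%, approximation valid.
pOH = 5.18, so pH = 14.00 − pOH = 8.82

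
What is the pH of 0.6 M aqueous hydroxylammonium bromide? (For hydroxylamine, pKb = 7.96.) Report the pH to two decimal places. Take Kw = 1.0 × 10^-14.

NH3OH+ is the conjugate acid of the weak base NH2OH.
Kb = 10^(−7.96) = 1.10 × 10^-8
Ka = Kw/Kb = 1.0×10^-14 / 1.10 × 10^-8 = 9.09 × 10^-7
From the ICE table, Ka = [H+]²/(0.6 − [H+]) = 9.09 × 10^-7.
Neglecting [H+] in the denominator: [H+] = √(9.09 × 10^-7 × 0.6) = 7.39 × 10^-4 M
Check: 0.12% ionized — well under 5%, approximation valid.
pH = −log[H+] = −log(7.39 × 10^-4) = 3.13

pH = 3.13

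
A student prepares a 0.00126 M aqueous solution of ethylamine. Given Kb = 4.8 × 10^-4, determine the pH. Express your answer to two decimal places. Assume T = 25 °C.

C2H5NH2 + H2O ⇌ C2H5NH3+ + OH-
From the ICE table, Kb = x²/(0.00126 − x) = 4.8 × 10^-4.
Here C₀/Kb ≈ 2.62, so the small-x approximation fails. Use the quadratic:
x = [−0.00048 + √(0.00048² + 2.42e-06)]/2 = 5.74 × 10^-4 M
pOH = −log(5.74 × 10^-4) = 3.24; pH = 14.00 − 3.24 = 10.76

pH = 10.76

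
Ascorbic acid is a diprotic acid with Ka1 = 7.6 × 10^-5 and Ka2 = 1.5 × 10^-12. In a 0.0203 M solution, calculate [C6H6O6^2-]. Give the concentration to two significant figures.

First ionization gives [H+] ≈ [HC6H6O6-] = 1.20 × 10^-3 M.
Second step: Ka2 = [H+][C6H6O6^2-]/[HC6H6O6-] ≈ [C6H6O6^2-] (since [H+] ≈ [HC6H6O6-]).
So [C6H6O6^2-] ≈ Ka2.

1.5 × 10^-12 M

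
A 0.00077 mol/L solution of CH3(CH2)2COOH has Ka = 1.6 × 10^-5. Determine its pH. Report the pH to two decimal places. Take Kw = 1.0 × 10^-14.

CH3(CH2)2COOH ⇌ CH3(CH2)2COO- + H+
From the ICE table, Ka = [H+]²/(0.00077 − [H+]) = 1.6 × 10^-5.
Here C₀/Ka ≈ 48.1, so the small-[H+] approximation fails. Use the quadratic:
[H+] = (−Ka + √(Ka² + 4·Ka·C₀))/2 = 1.03 × 10^-4 M
pH = −log(1.03 × 10^-4) = 3.99

pH = 3.99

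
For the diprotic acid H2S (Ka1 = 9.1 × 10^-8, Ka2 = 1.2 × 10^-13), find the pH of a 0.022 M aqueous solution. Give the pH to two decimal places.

pH = 4.35

Ka1 ≫ Ka2, so treat the first dissociation as the only significant source of H+.
Ka1 = x²/(0.022 − x) = 9.1 × 10^-8
x ≈ √(9.1 × 10^-8 × 0.022) = 4.47 × 10^-5 M
pH = −log(4.47 × 10^-5) = 4.35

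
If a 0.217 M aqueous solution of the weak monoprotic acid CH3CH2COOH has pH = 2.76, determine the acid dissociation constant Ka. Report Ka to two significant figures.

Ka = 1.4 × 10^-5

[H+] = 10^(-2.76) = 1.74 × 10^-3 M
At equilibrium [HA] = 0.217 − 1.74 × 10^-3 = 2.15 × 10^-1 M
Ka = [H+][A-]/[HA] = (1.74 × 10^-3)² / 2.15 × 10^-1 = 1.4 × 10^-5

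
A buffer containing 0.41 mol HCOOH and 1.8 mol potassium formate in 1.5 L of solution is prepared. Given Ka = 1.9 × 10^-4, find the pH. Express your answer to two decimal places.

pKa = −log(1.9 × 10^-4) = 3.721
Henderson–Hasselbalch: pH = pKa + log([HCOO-]/[HCOOH]) = 3.721 + log(1.8/0.41)
pH = 3.721 + (+0.642) = 4.36

pH = 4.36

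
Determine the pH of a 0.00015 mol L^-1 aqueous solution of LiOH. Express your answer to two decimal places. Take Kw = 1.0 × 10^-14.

LiOH is a strong base; [OH-] = 0.00015 M.
pOH = -log(0.00015) = 3.82
pH = 14.00 - 3.82 = 10.18

pH = 10.18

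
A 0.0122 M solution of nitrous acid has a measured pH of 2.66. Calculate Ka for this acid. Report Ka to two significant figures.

[H+] = 10^(-2.66) = 2.19 × 10^-3 M
At equilibrium [HA] = 0.0122 − 2.19 × 10^-3 = 1.00 × 10^-2 M
Ka = [H+][A-]/[HA] = (2.19 × 10^-3)² / 1.00 × 10^-2 = 4.8 × 10^-4

Ka = 4.8 × 10^-4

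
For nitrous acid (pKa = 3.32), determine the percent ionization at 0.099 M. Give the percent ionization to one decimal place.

6.7%

HNO2 ⇌ NO2- + H+; let x = [H+] at equilibrium.
Ka = 10^(−3.32) = 4.79 × 10^-4
Ka = x²/(C₀ − x); solving the quadratic gives x = 6.65 × 10^-3 M.
% ionization = x/C₀ × 100% = 6.65 × 10^-3/0.099 × 100% = 6.7%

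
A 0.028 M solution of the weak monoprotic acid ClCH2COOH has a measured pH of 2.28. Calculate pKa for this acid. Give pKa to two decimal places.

[H+] = 10^(-2.28) = 5.25 × 10^-3 M
At equilibrium [HA] = 0.028 − 5.25 × 10^-3 = 2.27 × 10^-2 M
Ka = [H+][A-]/[HA] = (5.25 × 10^-3)² / 2.27 × 10^-2 = 1.21 × 10^-3
pKa = -log(1.21 × 10^-3) = 2.92

pKa = 2.92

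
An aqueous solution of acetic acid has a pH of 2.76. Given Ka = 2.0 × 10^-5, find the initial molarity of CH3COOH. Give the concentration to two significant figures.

C₀ = 1.5 × 10^-1 M

[H+] = 10^(-2.76) = 1.74 × 10^-3 M = x
Ka = x²/(C₀ − x) ⇒ C₀ = x + x²/Ka
C₀ = 1.74 × 10^-3 + (1.74 × 10^-3)²/(2.0 × 10^-5) = 1.53 × 10^-1 M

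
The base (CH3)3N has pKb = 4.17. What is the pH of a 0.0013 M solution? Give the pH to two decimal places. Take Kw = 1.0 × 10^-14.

pH = 10.42

(CH3)3N + H2O ⇌ (CH3)3NH+ + OH-
Kb = 10^(−4.17) = 6.76 × 10^-5
Kb = [OH-]²/(0.0013 − [OH-]) = 6.76 × 10^-5
The 5% rule fails; solving [OH-]² + Kb·[OH-] − Kb·C₀ = 0 exactly:
[OH-] = [−6.76e-05 + √(6.76e-05² + 3.52e-07)]/2 = 2.65 × 10^-4 M
pOH = 3.58, so pH = 14.00 − pOH = 10.42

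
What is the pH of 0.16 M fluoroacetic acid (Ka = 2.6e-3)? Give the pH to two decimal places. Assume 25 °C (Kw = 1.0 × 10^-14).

pH = 1.72

FCH2COOH ⇌ FCH2COO- + H+
Let x = [H+] at equilibrium. Ka = x²/(0.16 − x).
x is not negligible relative to C₀; solve x² + 0.0026·x − 0.000416 = 0.
x = (−Ka + √(Ka² + 4·Ka·C₀))/2 = 1.91 × 10^-2 M
pH = −log[H+] = −log(1.91 × 10^-2) = 1.72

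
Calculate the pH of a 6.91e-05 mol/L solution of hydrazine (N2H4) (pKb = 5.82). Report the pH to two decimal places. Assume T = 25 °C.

N2H4 + H2O ⇌ N2H5+ + OH-
Kb = 10^(−5.82) = 1.51 × 10^-6
From the ICE table, Kb = x²/(6.91e-05 − x) = 1.51 × 10^-6.
x is not negligible relative to C₀; solve x² + 1.51e-06·x − 1.04e-10 = 0.
x = (−Kb + √(Kb² + 4·Kb·C₀))/2 = 9.49 × 10^-6 M
pOH = −log(9.49 × 10^-6) = 5.02; pH = 14.00 − 5.02 = 8.98

pH = 8.98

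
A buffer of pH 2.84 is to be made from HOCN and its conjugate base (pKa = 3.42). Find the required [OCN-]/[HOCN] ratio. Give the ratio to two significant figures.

pH = pKa + log(r) ⇒ log(r) = 2.84 − 3.42 = -0.58
r = [OCN-]/[HOCN] = 10^(-0.58) = 0.263

ratio = 0.26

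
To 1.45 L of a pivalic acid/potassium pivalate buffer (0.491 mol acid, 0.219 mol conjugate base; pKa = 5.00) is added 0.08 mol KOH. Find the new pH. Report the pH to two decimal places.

After neutralization: n((CH3)3CCOOH) = 0.411 mol, n((CH3)3CCOO-) = 0.299 mol.
Henderson–Hasselbalch with mole ratio 0.299/0.411: pH = 5.00 + (-0.138)

pH = 4.86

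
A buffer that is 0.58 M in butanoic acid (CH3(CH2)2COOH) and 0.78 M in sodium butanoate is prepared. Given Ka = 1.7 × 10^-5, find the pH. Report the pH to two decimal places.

pKa = −log(1.7 × 10^-5) = 4.770
Using pH = pKa + log([base]/[acid]) with [base]/[acid] = 0.78/0.58:
pH = 4.770 + (+0.129) = 4.90

pH = 4.90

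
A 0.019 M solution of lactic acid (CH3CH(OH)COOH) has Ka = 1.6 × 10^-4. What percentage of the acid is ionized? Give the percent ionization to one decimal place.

8.8%

CH3CH(OH)COOH ⇌ CH3CH(OH)COO- + H+; let x = [H+] at equilibrium.
Solve x² + 0.00016x − 3.04e-06 = 0 → x = 1.67 × 10^-3 M
Fraction ionized = 1.67 × 10^-3 / 0.019 = 0.0879 → 8.8%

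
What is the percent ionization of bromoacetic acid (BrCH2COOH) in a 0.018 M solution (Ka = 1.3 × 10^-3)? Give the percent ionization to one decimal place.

23.5%

BrCH2COOH ⇌ BrCH2COO- + H+; let x = [H+] at equilibrium.
Ka = x²/(C₀ − x); solving the quadratic gives x = 4.23 × 10^-3 M.
Fraction ionized = 4.23 × 10^-3 / 0.018 = 0.2350 → 23.5%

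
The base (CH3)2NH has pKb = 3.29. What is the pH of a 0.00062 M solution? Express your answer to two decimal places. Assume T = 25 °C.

(CH3)2NH + H2O ⇌ (CH3)2NH2+ + OH-
Kb = 10^(−3.29) = 5.13 × 10^-4
From the ICE table, Kb = x²/(0.00062 − x) = 5.13 × 10^-4.
x is not negligible relative to C₀; solve x² + 0.000513·x − 3.18e-07 = 0.
x = [−0.000513 + √(0.000513² + 1.27e-06)]/2 = 3.63 × 10^-4 M
pOH = 3.44, so pH = 14.00 − pOH = 10.56

pH = 10.56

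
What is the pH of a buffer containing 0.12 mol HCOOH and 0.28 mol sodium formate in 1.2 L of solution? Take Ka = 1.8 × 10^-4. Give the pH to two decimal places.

pH = 4.11

pKa = −log(1.8 × 10^-4) = 3.745
pH = pKa + log([A⁻]/[HA]) = 3.745 + log(0.28/0.12)
pH = 3.745 + (+0.368) = 4.11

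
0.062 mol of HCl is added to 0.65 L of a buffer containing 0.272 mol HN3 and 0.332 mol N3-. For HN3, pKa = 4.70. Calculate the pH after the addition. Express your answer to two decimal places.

pH = 4.61

After neutralization: n(HN3) = 0.334 mol, n(N3-) = 0.27 mol.
pH = pKa + log(n_N3-/n_HN3) = 4.70 + log(0.27/0.334) = 4.70 + (-0.092)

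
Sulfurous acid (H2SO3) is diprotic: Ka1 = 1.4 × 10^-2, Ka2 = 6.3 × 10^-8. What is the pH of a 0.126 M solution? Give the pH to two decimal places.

pH = 1.45

Ka1 ≫ Ka2, so treat the first dissociation as the only significant source of H+.
Ka1 = x²/(0.126 − x) = 1.4 × 10^-2
Solving the quadratic: x = (−Ka1 + √(Ka1² + 4·Ka1·C₀))/2 = 3.56 × 10^-2 M
pH = −log(3.56 × 10^-2) = 1.45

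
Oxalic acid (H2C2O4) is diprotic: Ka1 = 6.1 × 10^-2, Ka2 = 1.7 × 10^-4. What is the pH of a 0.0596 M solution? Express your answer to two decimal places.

pH = 1.43

Ka1 ≫ Ka2, so treat the first dissociation as the only significant source of H+.
Ka1 = x²/(0.0596 − x) = 6.1 × 10^-2
Solving the quadratic: x = (−Ka1 + √(Ka1² + 4·Ka1·C₀))/2 = 3.71 × 10^-2 M
pH = −log(3.71 × 10^-2) = 1.43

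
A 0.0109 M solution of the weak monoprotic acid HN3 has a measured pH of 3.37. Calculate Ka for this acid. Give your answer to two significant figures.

[H+] = 10^(-3.37) = 4.27 × 10^-4 M
At equilibrium [HA] = 0.0109 − 4.27 × 10^-4 = 1.05 × 10^-2 M
Ka = [H+][A-]/[HA] = (4.27 × 10^-4)² / 1.05 × 10^-2 = 1.7 × 10^-5

Ka = 1.7 × 10^-5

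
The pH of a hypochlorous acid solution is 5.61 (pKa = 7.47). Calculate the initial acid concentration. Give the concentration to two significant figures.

[H+] = 10^(-5.61) = 2.45 × 10^-6 M = x
Ka = 10^(−7.47) = 3.39 × 10^-8
Ka = x²/(C₀ − x) ⇒ C₀ = x + x²/Ka
C₀ = 2.45 × 10^-6 + (2.45 × 10^-6)²/(3.39 × 10^-8) = 1.80 × 10^-4 M

C₀ = 1.8 × 10^-4 M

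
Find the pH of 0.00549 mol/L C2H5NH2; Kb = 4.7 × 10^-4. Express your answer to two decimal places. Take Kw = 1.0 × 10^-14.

C2H5NH2 + H2O ⇌ C2H5NH3+ + OH-
Kb = x²/(0.00549 − x) = 4.7 × 10^-4
x is not negligible relative to C₀; solve x² + 0.00047·x − 2.58e-06 = 0.
x = (−Kb + √(Kb² + 4·Kb·C₀))/2 = 1.39 × 10^-3 M
pOH = −log(1.39 × 10^-3) = 2.86; pH = 14.00 − 2.86 = 11.14

pH = 11.14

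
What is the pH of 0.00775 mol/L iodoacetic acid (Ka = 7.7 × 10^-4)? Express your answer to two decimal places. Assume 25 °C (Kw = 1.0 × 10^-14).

pH = 2.68

ICH2COOH ⇌ ICH2COO- + H+
Ka = [H+]²/(0.00775 − [H+]) = 7.7 × 10^-4
[H+] is not negligible relative to C₀; solve [H+]² + 0.00077·[H+] − 5.97e-06 = 0.
[H+] = [−0.00077 + √(0.00077² + 2.39e-05)]/2 = 2.09 × 10^-3 M
pH = −log[H+] = −log(2.09 × 10^-3) = 2.68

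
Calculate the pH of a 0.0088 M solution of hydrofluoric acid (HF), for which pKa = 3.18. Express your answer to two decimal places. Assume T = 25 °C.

pH = 2.68

HF ⇌ F- + H+
Ka = 10^(−3.18) = 6.61 × 10^-4
Ka = [H+]²/(0.0088 − [H+]) = 6.61 × 10^-4
[H+] is not negligible relative to C₀; solve [H+]² + 0.000661·[H+] − 5.82e-06 = 0.
[H+] = (−Ka + √(Ka² + 4·Ka·C₀))/2 = 2.10 × 10^-3 M
pH = −log[H+] = −log(2.10 × 10^-3) = 2.68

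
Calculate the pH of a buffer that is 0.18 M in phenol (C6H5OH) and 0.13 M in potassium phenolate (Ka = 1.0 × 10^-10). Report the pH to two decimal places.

pKa = −log(1.0 × 10^-10) = 10.000
pH = pKa + log([A⁻]/[HA]) = 10.000 + log(0.13/0.18)
pH = 10.000 + (-0.141) = 9.86

pH = 9.86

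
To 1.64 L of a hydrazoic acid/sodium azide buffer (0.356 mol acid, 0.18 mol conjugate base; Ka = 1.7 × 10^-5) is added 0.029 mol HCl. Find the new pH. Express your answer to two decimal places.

After neutralization: n(HN3) = 0.385 mol, n(N3-) = 0.151 mol.
pKa = −log(1.7 × 10^-5) = 4.770
pH = pKa + log([A⁻]/[HA]) = 4.770 + log(0.151/0.385) = 4.770 -0.406

pH = 4.36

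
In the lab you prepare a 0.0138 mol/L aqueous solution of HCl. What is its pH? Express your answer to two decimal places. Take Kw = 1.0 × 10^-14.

pH = 1.86

HCl is a strong acid and dissociates completely, so [H+] = 0.0138 M.
pH = -log(0.0138) = 1.86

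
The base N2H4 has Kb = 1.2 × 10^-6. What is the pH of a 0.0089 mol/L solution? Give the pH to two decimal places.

N2H4 + H2O ⇌ N2H5+ + OH-
Kb = [OH-]²/(0.0089 − [OH-]) = 1.2 × 10^-6
Neglecting [OH-] in the denominator: [OH-] = √(1.2 × 10^-6 × 0.0089) = 1.03 × 10^-4 M
Check: 1.2% ionized — well under 5%, approximation valid.
pOH = 3.99, so pH = 14.00 − pOH = 10.01

pH = 10.01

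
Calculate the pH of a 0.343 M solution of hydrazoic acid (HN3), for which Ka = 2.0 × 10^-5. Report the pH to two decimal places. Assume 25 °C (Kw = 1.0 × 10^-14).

pH = 2.58

HN3 ⇌ N3- + H+
Let x = [H+] at equilibrium. Ka = x²/(0.343 − x).
Assume x ≪ 0.343: x ≈ √(2.0 × 10^-5 × 0.343) = 2.62 × 10^-3 M
Check: 0.76% ionized — well under 5%, approximation valid.
pH = −log(2.62 × 10^-3) = 2.58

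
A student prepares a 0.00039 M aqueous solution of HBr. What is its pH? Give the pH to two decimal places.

HBr is a strong acid and dissociates completely, so [H+] = 0.00039 M.
pH = -log(0.00039) = 3.41

pH = 3.41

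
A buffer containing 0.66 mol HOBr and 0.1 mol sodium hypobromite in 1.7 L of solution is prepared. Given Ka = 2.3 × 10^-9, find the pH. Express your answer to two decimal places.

pH = 7.82

pKa = −log(2.3 × 10^-9) = 8.638
pH = pKa + log([A⁻]/[HA]) = 8.638 + log(0.1/0.66)
pH = 8.638 + (-0.820) = 7.82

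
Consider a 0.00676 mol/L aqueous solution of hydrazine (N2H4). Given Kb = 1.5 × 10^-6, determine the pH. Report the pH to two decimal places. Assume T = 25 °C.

pH = 10.00

N2H4 + H2O ⇌ N2H5+ + OH-
Let x = [OH-] at equilibrium. Kb = x²/(0.00676 − x).
Since Kb ≪ C₀, x ≈ √(Kb·C₀) = 1.01 × 10^-4 M.
(x/C₀ = 1.5% < 5%, so the approximation holds.)
pOH = 4.00, so pH = 14.00 − pOH = 10.00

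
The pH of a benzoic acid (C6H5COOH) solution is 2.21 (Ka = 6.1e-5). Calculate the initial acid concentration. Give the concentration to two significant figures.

C₀ = 6.3 × 10^-1 M

[H+] = 10^(-2.21) = 6.17 × 10^-3 M = x
Ka = x²/(C₀ − x) ⇒ C₀ = x + x²/Ka
C₀ = 6.17 × 10^-3 + (6.17 × 10^-3)²/(6.1 × 10^-5) = 6.30 × 10^-1 M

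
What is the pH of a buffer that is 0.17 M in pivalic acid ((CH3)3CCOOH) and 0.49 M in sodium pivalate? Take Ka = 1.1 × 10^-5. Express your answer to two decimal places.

pKa = −log(1.1 × 10^-5) = 4.959
Henderson–Hasselbalch: pH = pKa + log([(CH3)3CCOO-]/[(CH3)3CCOOH]) = 4.959 + log(0.49/0.17)
pH = 4.959 + (+0.460) = 5.42

pH = 5.42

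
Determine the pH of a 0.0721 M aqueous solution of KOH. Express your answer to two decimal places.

KOH is a strong base; [OH-] = 0.0721 M.
pOH = -log(0.0721) = 1.14
pH = 14.00 - 1.14 = 12.86

pH = 12.86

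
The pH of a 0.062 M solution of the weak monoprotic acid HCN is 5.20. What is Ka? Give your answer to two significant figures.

[H+] = 10^(-5.20) = 6.31 × 10^-6 M
At equilibrium [HA] = 0.062 − 6.31 × 10^-6 = 6.20 × 10^-2 M
Ka = [H+][A-]/[HA] = (6.31 × 10^-6)² / 6.20 × 10^-2 = 6.4 × 10^-10

Ka = 6.4 × 10^-10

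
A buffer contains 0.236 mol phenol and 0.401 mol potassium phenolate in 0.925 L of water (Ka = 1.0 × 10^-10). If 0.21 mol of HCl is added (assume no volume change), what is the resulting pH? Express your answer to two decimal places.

pH = 9.63

After neutralization: n(C6H5OH) = 0.446 mol, n(C6H5O-) = 0.191 mol.
pKa = −log(1.0 × 10^-10) = 10.000
pH = pKa + log([A⁻]/[HA]) = 10.000 + log(0.191/0.446) = 10.000 -0.368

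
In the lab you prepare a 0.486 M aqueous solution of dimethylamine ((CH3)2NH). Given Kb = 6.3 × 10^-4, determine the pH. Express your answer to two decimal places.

(CH3)2NH + H2O ⇌ (CH3)2NH2+ + OH-
Kb = x²/(0.486 − x) = 6.3 × 10^-4
Neglecting x in the denominator: x = √(6.3 × 10^-4 × 0.486) = 1.75 × 10^-2 M
(x/C₀ = 3.6% < 5%, so the approximation holds.)
pOH = 1.76, so pH = 14.00 − pOH = 12.24

pH = 12.24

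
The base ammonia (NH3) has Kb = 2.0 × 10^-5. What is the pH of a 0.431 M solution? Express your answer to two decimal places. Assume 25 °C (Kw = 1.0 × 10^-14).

NH3 + H2O ⇌ NH4+ + OH-
From the ICE table, Kb = x²/(0.431 − x) = 2.0 × 10^-5.
Neglecting x in the denominator: x = √(2.0 × 10^-5 × 0.431) = 2.94 × 10^-3 M
Check: 0.68% ionized — well under 5%, approximation valid.
pOH = −log(2.94 × 10^-3) = 2.53; pH = 14.00 − 2.53 = 11.47

pH = 11.47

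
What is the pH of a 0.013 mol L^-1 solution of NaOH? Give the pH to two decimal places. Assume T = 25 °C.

NaOH is a strong base; [OH-] = 0.013 M.
pOH = -log(0.013) = 1.89
pH = 14.00 - 1.89 = 12.11

pH = 12.11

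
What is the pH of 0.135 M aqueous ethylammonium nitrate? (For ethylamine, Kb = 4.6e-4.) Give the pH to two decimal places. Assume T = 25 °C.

C2H5NH3+ is the conjugate acid of the weak base C2H5NH2.
Ka = Kw/Kb = 1.0×10^-14 / 4.6 × 10^-4 = 2.17 × 10^-11
Ka = [H+]²/(0.135 − [H+]) = 2.17 × 10^-11
Neglecting [H+] in the denominator: [H+] = √(2.17 × 10^-11 × 0.135) = 1.71 × 10^-6 M
Check: 0.0013% ionized — well under 5%, approximation valid.
pH = −log(1.71 × 10^-6) = 5.77

pH = 5.77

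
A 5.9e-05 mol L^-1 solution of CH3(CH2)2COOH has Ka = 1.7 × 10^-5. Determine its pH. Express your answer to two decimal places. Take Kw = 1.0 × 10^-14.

pH = 4.61

CH3(CH2)2COOH ⇌ CH3(CH2)2COO- + H+
Ka = x²/(5.9e-05 − x) = 1.7 × 10^-5
Here C₀/Ka ≈ 3.47, so the small-x approximation fails. Use the quadratic:
x = [−1.7e-05 + √(1.7e-05² + 4.01e-09)]/2 = 2.43 × 10^-5 M
pH = −log[H+] = −log(2.43 × 10^-5) = 4.61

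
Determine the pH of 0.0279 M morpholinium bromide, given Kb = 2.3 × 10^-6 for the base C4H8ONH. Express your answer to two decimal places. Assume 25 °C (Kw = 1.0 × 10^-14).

pH = 4.96

C4H8ONH2+ is the conjugate acid of the weak base C4H8ONH.
Ka = Kw/Kb = 1.0×10^-14 / 2.3 × 10^-6 = 4.35 × 10^-9
Let x = [H+] at equilibrium. Ka = x²/(0.0279 − x).
Since Ka ≪ C₀, x ≈ √(Ka·C₀) = 1.10 × 10^-5 M.
pH = −log(1.10 × 10^-5) = 4.96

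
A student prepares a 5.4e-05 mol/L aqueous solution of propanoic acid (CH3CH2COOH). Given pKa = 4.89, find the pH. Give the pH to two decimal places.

CH3CH2COOH ⇌ CH3CH2COO- + H+
Ka = 10^(−4.89) = 1.29 × 10^-5
From the ICE table, Ka = [H+]²/(5.4e-05 − [H+]) = 1.29 × 10^-5.
The 5% rule fails; solving [H+]² + Ka·[H+] − Ka·C₀ = 0 exactly:
[H+] = (−Ka + √(Ka² + 4·Ka·C₀))/2 = 2.07 × 10^-5 M
pH = −log[H+] = −log(2.07 × 10^-5) = 4.68

pH = 4.68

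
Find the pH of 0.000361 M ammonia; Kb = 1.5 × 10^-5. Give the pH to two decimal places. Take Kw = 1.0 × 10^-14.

NH3 + H2O ⇌ NH4+ + OH-
From the ICE table, Kb = [OH-]²/(0.000361 − [OH-]) = 1.5 × 10^-5.
The 5% rule fails; solving [OH-]² + Kb·[OH-] − Kb·C₀ = 0 exactly:
[OH-] = [−1.5e-05 + √(1.5e-05² + 2.17e-08)]/2 = 6.65 × 10^-5 M
pOH = 4.18, so pH = 14.00 − pOH = 9.82

pH = 9.82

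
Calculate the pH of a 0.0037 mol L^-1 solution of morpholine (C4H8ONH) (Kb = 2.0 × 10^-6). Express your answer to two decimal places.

C4H8ONH + H2O ⇌ C4H8ONH2+ + OH-
Kb = x²/(0.0037 − x) = 2.0 × 10^-6
Neglecting x in the denominator: x = √(2.0 × 10^-6 × 0.0037) = 8.60 × 10^-5 M
pOH = 4.07, so pH = 14.00 − pOH = 9.93

pH = 9.93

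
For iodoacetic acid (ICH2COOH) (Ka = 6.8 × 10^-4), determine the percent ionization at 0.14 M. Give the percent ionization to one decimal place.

ICH2COOH ⇌ ICH2COO- + H+; let x = [H+] at equilibrium.
Solve x² + 0.00068x − 9.52e-05 = 0 → x = 9.42 × 10^-3 M
% ionization = x/C₀ × 100% = 9.42 × 10^-3/0.14 × 100% = 6.7%

6.7%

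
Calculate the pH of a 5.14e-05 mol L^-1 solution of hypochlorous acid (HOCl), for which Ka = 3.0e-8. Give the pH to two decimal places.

HOCl ⇌ OCl- + H+
Ka = [H+]²/(5.14e-05 − [H+]) = 3.0 × 10^-8
Since Ka ≪ C₀, [H+] ≈ √(Ka·C₀) = 1.24 × 10^-6 M.
pH = −log[H+] = −log(1.24 × 10^-6) = 5.91

pH = 5.91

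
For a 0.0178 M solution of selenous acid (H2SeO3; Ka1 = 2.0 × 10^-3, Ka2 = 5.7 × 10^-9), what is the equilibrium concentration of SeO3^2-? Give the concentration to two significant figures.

5.7 × 10^-9 M

First ionization gives [H+] ≈ [HSeO3-] = 5.05 × 10^-3 M.
Second step: Ka2 = [H+][SeO3^2-]/[HSeO3-] ≈ [SeO3^2-] (since [H+] ≈ [HSeO3-]).
So [SeO3^2-] ≈ Ka2.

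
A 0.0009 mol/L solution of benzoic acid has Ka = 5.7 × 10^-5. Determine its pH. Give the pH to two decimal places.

C6H5COOH ⇌ C6H5COO- + H+
From the ICE table, Ka = x²/(0.0009 − x) = 5.7 × 10^-5.
The 5% rule fails; solving x² + Ka·x − Ka·C₀ = 0 exactly:
x = (−Ka + √(Ka² + 4·Ka·C₀))/2 = 2.00 × 10^-4 M
pH = −log(2.00 × 10^-4) = 3.70

pH = 3.70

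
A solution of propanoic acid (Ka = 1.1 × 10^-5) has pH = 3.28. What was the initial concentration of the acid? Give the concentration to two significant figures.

C₀ = 2.6 × 10^-2 M

[H+] = 10^(-3.28) = 5.25 × 10^-4 M = x
Ka = x²/(C₀ − x) ⇒ C₀ = x + x²/Ka
C₀ = 5.25 × 10^-4 + (5.25 × 10^-4)²/(1.1 × 10^-5) = 2.56 × 10^-2 M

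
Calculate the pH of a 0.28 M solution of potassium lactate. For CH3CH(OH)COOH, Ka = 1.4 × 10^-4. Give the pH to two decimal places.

CH3CH(OH)COO- is the conjugate base of the weak acid CH3CH(OH)COOH.
Kb = Kw/Ka = 1.0×10^-14 / 1.4 × 10^-4 = 7.14 × 10^-11
Kb = x²/(0.28 − x) = 7.14 × 10^-11
Since Kb ≪ C₀, x ≈ √(Kb·C₀) = 4.47 × 10^-6 M.
pOH = −log(4.47 × 10^-6) = 5.35; pH = 14.00 − 5.35 = 8.65

pH = 8.65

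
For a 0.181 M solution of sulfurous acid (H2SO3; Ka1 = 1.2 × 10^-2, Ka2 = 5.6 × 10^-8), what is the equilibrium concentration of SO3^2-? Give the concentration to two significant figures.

5.6 × 10^-8 M

First ionization gives [H+] ≈ [HSO3-] = 4.10 × 10^-2 M.
Second step: Ka2 = [H+][SO3^2-]/[HSO3-] ≈ [SO3^2-] (since [H+] ≈ [HSO3-]).
So [SO3^2-] ≈ Ka2.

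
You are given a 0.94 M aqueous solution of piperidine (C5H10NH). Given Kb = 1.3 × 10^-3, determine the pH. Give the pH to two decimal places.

C5H10NH + H2O ⇌ C5H10NH2+ + OH-
From the ICE table, Kb = [OH-]²/(0.94 − [OH-]) = 1.3 × 10^-3.
Neglecting [OH-] in the denominator: [OH-] = √(1.3 × 10^-3 × 0.94) = 3.50 × 10^-2 M
Check: 3.7% ionized — well under 5%, approximation valid.
pOH = −log(3.50 × 10^-2) = 1.46; pH = 14.00 − 1.46 = 12.54

pH = 12.54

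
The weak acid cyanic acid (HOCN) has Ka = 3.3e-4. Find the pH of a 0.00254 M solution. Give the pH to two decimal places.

HOCN ⇌ OCN- + H+
Ka = x²/(0.00254 − x) = 3.3 × 10^-4
x is not negligible relative to C₀; solve x² + 0.00033·x − 8.38e-07 = 0.
x = [−0.00033 + √(0.00033² + 3.35e-06)]/2 = 7.65 × 10^-4 M
pH = −log[H+] = −log(7.65 × 10^-4) = 3.12

pH = 3.12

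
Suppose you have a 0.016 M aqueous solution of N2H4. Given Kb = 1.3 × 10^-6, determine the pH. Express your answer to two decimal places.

pH = 10.16

N2H4 + H2O ⇌ N2H5+ + OH-
Kb = x²/(0.016 − x) = 1.3 × 10^-6
Since Kb ≪ C₀, x ≈ √(Kb·C₀) = 1.44 × 10^-4 M.
pOH = 3.84, so pH = 14.00 − pOH = 10.16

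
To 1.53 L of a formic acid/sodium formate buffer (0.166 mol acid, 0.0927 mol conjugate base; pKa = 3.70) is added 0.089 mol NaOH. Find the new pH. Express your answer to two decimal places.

OH- converts HCOOH to HCOO-: HCOOH → 0.077 mol, HCOO- → 0.182 mol.
pH = pKa + log([A⁻]/[HA]) = 3.70 + log(0.182/0.077) = 3.70 +0.374

pH = 4.07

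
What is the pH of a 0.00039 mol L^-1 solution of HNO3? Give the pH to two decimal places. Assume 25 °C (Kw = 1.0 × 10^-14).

HNO3 is a strong acid and dissociates completely, so [H+] = 0.00039 M.
pH = -log(0.00039) = 3.41

pH = 3.41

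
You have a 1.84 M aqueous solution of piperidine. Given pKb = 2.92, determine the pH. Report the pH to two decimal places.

C5H10NH + H2O ⇌ C5H10NH2+ + OH-
Kb = 10^(−2.92) = 1.20 × 10^-3
From the ICE table, Kb = x²/(1.84 − x) = 1.20 × 10^-3.
Since Kb ≪ C₀, x ≈ √(Kb·C₀) = 4.70 × 10^-2 M.
Check: 2.6% ionized — well under 5%, approximation valid.
pOH = −log(4.70 × 10^-2) = 1.33; pH = 14.00 − 1.33 = 12.67

pH = 12.67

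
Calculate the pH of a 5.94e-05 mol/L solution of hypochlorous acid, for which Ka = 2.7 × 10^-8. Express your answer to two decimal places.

pH = 5.90

HOCl ⇌ OCl- + H+
Ka = [H+]²/(5.94e-05 − [H+]) = 2.7 × 10^-8
Since Ka ≪ C₀, [H+] ≈ √(Ka·C₀) = 1.27 × 10^-6 M.
pH = −log(1.27 × 10^-6) = 5.90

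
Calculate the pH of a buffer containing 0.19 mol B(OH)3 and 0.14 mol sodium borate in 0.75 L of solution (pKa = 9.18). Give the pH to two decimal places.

Using pH = pKa + log([base]/[acid]) with [base]/[acid] = 0.14/0.19:
pH = 9.18 + (-0.133) = 9.05

pH = 9.05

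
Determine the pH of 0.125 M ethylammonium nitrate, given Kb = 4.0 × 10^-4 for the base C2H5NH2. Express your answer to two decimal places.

pH = 5.75

C2H5NH3+ is the conjugate acid of the weak base C2H5NH2.
Ka = Kw/Kb = 1.0×10^-14 / 4.0 × 10^-4 = 2.50 × 10^-11
Ka = x²/(0.125 − x) = 2.50 × 10^-11
Neglecting x in the denominator: x = √(2.50 × 10^-11 × 0.125) = 1.77 × 10^-6 M
(x/C₀ = 0.0014% < 5%, so the approximation holds.)
pH = −log[H+] = −log(1.77 × 10^-6) = 5.75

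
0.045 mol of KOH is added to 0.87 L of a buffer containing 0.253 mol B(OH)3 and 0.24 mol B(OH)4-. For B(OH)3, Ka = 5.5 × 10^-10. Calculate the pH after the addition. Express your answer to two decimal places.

pH = 9.40

OH- converts B(OH)3 to B(OH)4-: B(OH)3 → 0.208 mol, B(OH)4- → 0.285 mol.
pKa = −log(5.5 × 10^-10) = 9.260
pH = pKa + log([A⁻]/[HA]) = 9.260 + log(0.285/0.208) = 9.260 +0.137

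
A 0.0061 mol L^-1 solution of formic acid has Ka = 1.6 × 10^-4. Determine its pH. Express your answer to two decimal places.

HCOOH ⇌ HCOO- + H+
From the ICE table, Ka = x²/(0.0061 − x) = 1.6 × 10^-4.
Here C₀/Ka ≈ 38.1, so the small-x approximation fails. Use the quadratic:
x = [−0.00016 + √(0.00016² + 3.9e-06)]/2 = 9.11 × 10^-4 M
pH = −log[H+] = −log(9.11 × 10^-4) = 3.04

pH = 3.04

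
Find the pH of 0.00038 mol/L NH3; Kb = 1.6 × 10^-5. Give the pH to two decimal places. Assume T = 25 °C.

NH3 + H2O ⇌ NH4+ + OH-
From the ICE table, Kb = [OH-]²/(0.00038 − [OH-]) = 1.6 × 10^-5.
The 5% rule fails; solving [OH-]² + Kb·[OH-] − Kb·C₀ = 0 exactly:
[OH-] = (−Kb + √(Kb² + 4·Kb·C₀))/2 = 7.04 × 10^-5 M
pOH = −log(7.04 × 10^-5) = 4.15; pH = 14.00 − 4.15 = 9.85

pH = 9.85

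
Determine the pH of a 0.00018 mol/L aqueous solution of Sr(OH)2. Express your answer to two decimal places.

Sr(OH)2 is a strong base (each formula unit releases 2 OH-); [OH-] = 0.00036 M.
pOH = -log(0.00036) = 3.44
pH = 14.00 - 3.44 = 10.56

pH = 10.56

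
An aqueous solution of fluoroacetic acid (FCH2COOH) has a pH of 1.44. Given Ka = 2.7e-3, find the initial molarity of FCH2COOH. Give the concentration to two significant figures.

C₀ = 5.2 × 10^-1 M

[H+] = 10^(-1.44) = 3.63 × 10^-2 M = x
Ka = x²/(C₀ − x) ⇒ C₀ = x + x²/Ka
C₀ = 3.63 × 10^-2 + (3.63 × 10^-2)²/(2.7 × 10^-3) = 5.24 × 10^-1 M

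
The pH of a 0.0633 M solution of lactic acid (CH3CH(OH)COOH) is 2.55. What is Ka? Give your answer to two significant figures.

Ka = 1.3 × 10^-4

[H+] = 10^(-2.55) = 2.82 × 10^-3 M
At equilibrium [HA] = 0.0633 − 2.82 × 10^-3 = 6.05 × 10^-2 M
Ka = [H+][A-]/[HA] = (2.82 × 10^-3)² / 6.05 × 10^-2 = 1.3 × 10^-4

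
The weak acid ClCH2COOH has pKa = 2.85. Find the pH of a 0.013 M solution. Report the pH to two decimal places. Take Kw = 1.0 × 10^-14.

ClCH2COOH ⇌ ClCH2COO- + H+
Ka = 10^(−2.85) = 1.41 × 10^-3
From the ICE table, Ka = [H+]²/(0.013 − [H+]) = 1.41 × 10^-3.
[H+] is not negligible relative to C₀; solve [H+]² + 0.00141·[H+] − 1.83e-05 = 0.
[H+] = (−Ka + √(Ka² + 4·Ka·C₀))/2 = 3.63 × 10^-3 M
pH = −log[H+] = −log(3.63 × 10^-3) = 2.44

pH = 2.44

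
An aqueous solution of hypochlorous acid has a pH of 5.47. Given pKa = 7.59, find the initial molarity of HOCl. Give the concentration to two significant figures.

C₀ = 4.5 × 10^-4 M

[H+] = 10^(-5.47) = 3.39 × 10^-6 M = x
Ka = 10^(−7.59) = 2.57 × 10^-8
Ka = x²/(C₀ − x) ⇒ C₀ = x + x²/Ka
C₀ = 3.39 × 10^-6 + (3.39 × 10^-6)²/(2.57 × 10^-8) = 4.51 × 10^-4 M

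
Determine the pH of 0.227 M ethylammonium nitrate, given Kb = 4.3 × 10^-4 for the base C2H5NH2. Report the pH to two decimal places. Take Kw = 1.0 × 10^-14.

C2H5NH3+ is the conjugate acid of the weak base C2H5NH2.
Ka = Kw/Kb = 1.0×10^-14 / 4.3 × 10^-4 = 2.33 × 10^-11
Ka = [H+]²/(0.227 − [H+]) = 2.33 × 10^-11
Since Ka ≪ C₀, [H+] ≈ √(Ka·C₀) = 2.30 × 10^-6 M.
Check: 0.001% ionized — well under 5%, approximation valid.
pH = −log[H+] = −log(2.30 × 10^-6) = 5.64

pH = 5.64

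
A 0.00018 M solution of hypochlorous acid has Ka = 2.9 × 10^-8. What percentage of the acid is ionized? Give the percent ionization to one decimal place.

1.3%

HOCl ⇌ OCl- + H+; let x = [H+] at equilibrium.
x ≈ √(Ka·C₀) = √(2.9 × 10^-8 × 0.00018) = 2.28 × 10^-6 M
Fraction ionized = 2.28 × 10^-6 / 0.00018 = 0.0127 → 1.3%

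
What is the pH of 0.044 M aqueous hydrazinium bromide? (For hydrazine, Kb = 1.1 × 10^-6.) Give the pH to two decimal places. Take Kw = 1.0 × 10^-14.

N2H5+ is the conjugate acid of the weak base N2H4.
Ka = Kw/Kb = 1.0×10^-14 / 1.1 × 10^-6 = 9.09 × 10^-9
From the ICE table, Ka = [H+]²/(0.044 − [H+]) = 9.09 × 10^-9.
Since Ka ≪ C₀, [H+] ≈ √(Ka·C₀) = 2.00 × 10^-5 M.
pH = −log(2.00 × 10^-5) = 4.70

pH = 4.70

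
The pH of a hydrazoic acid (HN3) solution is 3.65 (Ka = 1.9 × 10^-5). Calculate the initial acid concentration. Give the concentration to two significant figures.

[H+] = 10^(-3.65) = 2.24 × 10^-4 M = x
Ka = x²/(C₀ − x) ⇒ C₀ = x + x²/Ka
C₀ = 2.24 × 10^-4 + (2.24 × 10^-4)²/(1.9 × 10^-5) = 2.86 × 10^-3 M

C₀ = 2.9 × 10^-3 M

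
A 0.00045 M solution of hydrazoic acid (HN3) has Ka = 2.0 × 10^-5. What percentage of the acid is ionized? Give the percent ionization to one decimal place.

HN3 ⇌ N3- + H+; let x = [H+] at equilibrium.
Solve x² + 2e-05x − 9e-09 = 0 → x = 8.54 × 10^-5 M
% ionization = x/C₀ × 100% = 8.54 × 10^-5/0.00045 × 100% = 19.0%

19.0%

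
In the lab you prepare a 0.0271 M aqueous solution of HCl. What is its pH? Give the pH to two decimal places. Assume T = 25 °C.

pH = 1.57

HCl is a strong acid and dissociates completely, so [H+] = 0.0271 M.
pH = -log(0.0271) = 1.57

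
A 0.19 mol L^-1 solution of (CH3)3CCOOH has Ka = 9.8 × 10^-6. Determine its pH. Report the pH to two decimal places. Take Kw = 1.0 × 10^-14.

pH = 2.87

(CH3)3CCOOH ⇌ (CH3)3CCOO- + H+
From the ICE table, Ka = [H+]²/(0.19 − [H+]) = 9.8 × 10^-6.
Neglecting [H+] in the denominator: [H+] = √(9.8 × 10^-6 × 0.19) = 1.36 × 10^-3 M
([H+]/C₀ = 0.72% < 5%, so the approximation holds.)
pH = −log(1.36 × 10^-3) = 2.87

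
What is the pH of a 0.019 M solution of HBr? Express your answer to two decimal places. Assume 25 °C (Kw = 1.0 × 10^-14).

pH = 1.72

HBr is a strong acid and dissociates completely, so [H+] = 0.019 M.
pH = -log(0.019) = 1.72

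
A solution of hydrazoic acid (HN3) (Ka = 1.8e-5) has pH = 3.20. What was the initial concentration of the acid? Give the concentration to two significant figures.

[H+] = 10^(-3.20) = 6.31 × 10^-4 M = x
Ka = x²/(C₀ − x) ⇒ C₀ = x + x²/Ka
C₀ = 6.31 × 10^-4 + (6.31 × 10^-4)²/(1.8 × 10^-5) = 2.28 × 10^-2 M

C₀ = 2.3 × 10^-2 M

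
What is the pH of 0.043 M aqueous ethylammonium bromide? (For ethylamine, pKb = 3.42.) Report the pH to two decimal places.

C2H5NH3+ is the conjugate acid of the weak base C2H5NH2.
Kb = 10^(−3.42) = 3.80 × 10^-4
Ka = Kw/Kb = 1.0×10^-14 / 3.80 × 10^-4 = 2.63 × 10^-11
From the ICE table, Ka = x²/(0.043 − x) = 2.63 × 10^-11.
Since Ka ≪ C₀, x ≈ √(Ka·C₀) = 1.06 × 10^-6 M.
Check: 0.0025% ionized — well under 5%, approximation valid.
pH = −log[H+] = −log(1.06 × 10^-6) = 5.97

pH = 5.97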